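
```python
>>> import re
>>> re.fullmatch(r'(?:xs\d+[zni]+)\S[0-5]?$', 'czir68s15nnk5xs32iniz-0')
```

None

Pattern: the literal 'xs', then one or more of a digit, then one or more of one of [zni] (non-capturing group); then a non-whitespace character, then optionally a character in [0-5]; then anchored at the end.
For `fullmatch`, every character of the input must be accounted for by the pattern.
Here the pattern can't cover the whole string, so the call returns None.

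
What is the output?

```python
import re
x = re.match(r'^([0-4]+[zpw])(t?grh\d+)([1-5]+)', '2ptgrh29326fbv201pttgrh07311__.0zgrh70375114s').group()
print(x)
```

2ptgrh2932

`match` is anchored at position 0; if the pattern doesn't fit there, it returns None.
The match spans [0:10] → '2ptgrh2932'.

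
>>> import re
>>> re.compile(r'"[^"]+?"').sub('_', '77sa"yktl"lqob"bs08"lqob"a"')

Matches: at [4:10] → '"yktl"'; at [14:20] → '"bs08"'; at [24:27] → '"a"'.
Every occurrence is swapped for '_'.

'77sa_lqob_lqob_'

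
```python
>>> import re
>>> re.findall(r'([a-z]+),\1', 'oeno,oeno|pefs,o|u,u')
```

['oeno', 'u']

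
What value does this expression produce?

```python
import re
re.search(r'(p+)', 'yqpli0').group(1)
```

Pattern: one or more of a literal 'p' (captured).
`search` walks the string left to right and returns the first match it finds.
The match spans [2:3] → 'p'.
Captured: group 1 = 'p'.

'p'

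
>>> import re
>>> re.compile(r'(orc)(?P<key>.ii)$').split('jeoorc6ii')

['jeo', 'orc', '6ii', '']

Pattern: the literal 'or', then the literal 'c' (captured); then any character, then the literal 'ii' (captured as 'key'); then anchored at the end.
Matches to split on: at [3:9] → 'orc6ii'.
The group in the pattern means `split` returns the separators' captures alongside the pieces.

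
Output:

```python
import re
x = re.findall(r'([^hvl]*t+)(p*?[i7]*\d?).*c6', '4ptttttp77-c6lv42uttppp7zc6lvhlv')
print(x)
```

With the lazy modifier that quantifier settles for the fewest repetitions that let the rest of the pattern succeed (the atoms after it are unaffected and can still be greedy).
`findall` packs the 2 group values into a tuple for every match.

[('4pttttt', '')]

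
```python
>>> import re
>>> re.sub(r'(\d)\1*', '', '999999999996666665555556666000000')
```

After group 1 captures some text, `\1` only succeeds where that same text appears again.
Matches: at [0:11] → '99999999999'; at [11:17] → '666666'; at [17:23] → '555555'; at [23:27] → '6666'; at [27:33] → '000000'.
Every occurrence is swapped for ''.

''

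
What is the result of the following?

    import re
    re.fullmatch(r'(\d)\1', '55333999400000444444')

The backreference `\1` re-matches whatever the first group consumed, character for character.
`re.fullmatch` is like wrapping the pattern in `^…$` (in single-line mode).
Here the string isn't matched end-to-end, so the call returns None.

None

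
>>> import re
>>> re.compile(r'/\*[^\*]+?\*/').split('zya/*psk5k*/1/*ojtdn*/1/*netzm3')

Matches to split on: at [3:12] → '/*psk5k*/'; at [13:22] → '/*ojtdn*/'.
The string is cut at each match, leaving 3 pieces.

['zya', '1', '1/*netzm3']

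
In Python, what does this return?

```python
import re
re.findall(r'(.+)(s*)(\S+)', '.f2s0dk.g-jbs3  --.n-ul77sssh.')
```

The pattern matches one or more of any character (captured); then zero or more of a literal 's' (captured); then one or more of a non-whitespace character (captured).
Walking the string: at [0:30] match '.f2s0dk.g-jbs3  --.n-ul77sssh.', groups = ('.f2s0dk.g-jbs3  --.n-ul77sssh', '', '.').
`findall` packs the 3 group values into a tuple for every match.

[('.f2s0dk.g-jbs3  --.n-ul77sssh', '', '.')]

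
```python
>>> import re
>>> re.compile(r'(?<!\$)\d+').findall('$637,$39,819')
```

A negative assertion filters positions out without eating any characters.
`findall` yields the raw match text (3 of them) because the pattern has no groups.

['37', '9', '819']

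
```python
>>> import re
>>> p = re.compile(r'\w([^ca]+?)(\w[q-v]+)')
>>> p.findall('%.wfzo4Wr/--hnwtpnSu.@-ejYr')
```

Pattern: a word character; then one or more of any character except [ca] (lazy) (captured); then a word character, then one or more of a character in [q-v] (captured).
The `?` after the quantifier makes it lazy — it takes as little as possible before letting the rest of the pattern try.
Walking the string: at [2:9] match 'wfzo4Wr', groups = ('fzo4', 'Wr'); at [12:16] match 'hnwt', groups = ('n', 'wt'); at [16:20] match 'pnSu', groups = ('n', 'Su'); at [23:27] match 'ejYr', groups = ('j', 'Yr').
2 groups means each result is a tuple of 2 captured strings — 4 here.

[('fzo4', 'Wr'), ('n', 'wt'), ('n', 'Su'), ('j', 'Yr')]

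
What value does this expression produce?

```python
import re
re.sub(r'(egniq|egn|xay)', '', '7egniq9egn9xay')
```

The regex engine tests alternatives in the order written; an earlier branch that matches wins even if a later one would match more.
Matches: at [1:6] → 'egniq'; at [7:10] → 'egn'; at [11:14] → 'xay'.
`sub` substitutes '' at each match site.

'799'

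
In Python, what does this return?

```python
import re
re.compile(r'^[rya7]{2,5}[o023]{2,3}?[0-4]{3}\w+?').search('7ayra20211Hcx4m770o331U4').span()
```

(0, 11)

The `?` after the quantifier makes it lazy — it takes as little as possible before letting the rest of the pattern try.
The match spans [0:11] → '7ayra20211H'.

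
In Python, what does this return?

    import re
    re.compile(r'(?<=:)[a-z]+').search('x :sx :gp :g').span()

(3, 5)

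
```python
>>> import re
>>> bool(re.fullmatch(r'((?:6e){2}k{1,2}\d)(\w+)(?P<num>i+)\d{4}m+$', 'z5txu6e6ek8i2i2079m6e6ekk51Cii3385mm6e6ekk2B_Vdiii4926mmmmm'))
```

False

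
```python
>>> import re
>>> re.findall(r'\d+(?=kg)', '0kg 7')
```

Because the assertion is zero-width, the text it checks is not consumed and won't appear in the result.
Scanning left to right: at [0:1] → '0'.
`findall` yields the raw match text (1 of them) because the pattern has no groups.

['0']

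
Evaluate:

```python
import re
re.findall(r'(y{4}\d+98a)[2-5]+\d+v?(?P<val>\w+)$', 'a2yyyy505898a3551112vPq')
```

With 2 capturing groups, `findall` returns a 2-tuple per match.

[('yyyy505898a', 'Pq')]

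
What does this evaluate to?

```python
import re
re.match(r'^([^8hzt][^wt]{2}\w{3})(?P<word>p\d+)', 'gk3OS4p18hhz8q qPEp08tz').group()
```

'gk3OS4p18'

`re.match` only tries the pattern at the start of the string.
The match spans [0:9] → 'gk3OS4p18'.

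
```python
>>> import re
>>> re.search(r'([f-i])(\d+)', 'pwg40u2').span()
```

(2, 5)

The match spans [2:5] → 'g40'.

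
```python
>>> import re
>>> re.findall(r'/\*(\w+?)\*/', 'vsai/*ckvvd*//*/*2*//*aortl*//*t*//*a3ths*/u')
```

One capturing group, so `findall` returns just the captured substring from each match — 5 in all.

['ckvvd', '2', 'aortl', 't', 'a3ths']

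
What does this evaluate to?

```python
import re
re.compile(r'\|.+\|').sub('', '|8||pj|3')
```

'3'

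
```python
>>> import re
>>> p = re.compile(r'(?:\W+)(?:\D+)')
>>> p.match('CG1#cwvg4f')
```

None

This matches one or more of a non-word character (non-capturing group); then one or more of a non-digit (non-capturing group).
`re.match` won't scan ahead — the pattern has to work from the very first character.
Here the pattern fails at index 0, so the call returns None.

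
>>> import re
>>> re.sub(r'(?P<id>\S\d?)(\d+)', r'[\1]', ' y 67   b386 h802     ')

' y [6]   [b3] [h8]     '

This matches a non-whitespace character, then optionally a digit (captured as 'id'); then one or more of a digit (captured).
Matches: at [3:5] → '67'; at [8:12] → 'b386'; at [13:17] → 'h802'.
Each match is replaced using the text its own group 1 captured.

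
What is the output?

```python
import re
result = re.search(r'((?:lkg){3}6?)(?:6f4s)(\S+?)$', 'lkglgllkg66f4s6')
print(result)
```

This matches the literal 'lkg' repeated 3 times, then optionally a literal '6' (captured); then the literal '6', then the literal 'f4s' (non-capturing group); then one or more of a non-whitespace character (lazy) (captured); then anchored at the end.
`re.search` scans for the first position where the pattern succeeds.
Here the pattern never matches, so the call returns None.

None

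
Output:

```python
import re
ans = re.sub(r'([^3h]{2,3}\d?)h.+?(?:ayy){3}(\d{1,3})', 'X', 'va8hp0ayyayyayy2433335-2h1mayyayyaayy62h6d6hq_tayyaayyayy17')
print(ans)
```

X3335-2h1mayyayyaayy62h6d6hq_tayyaayyayy17

Every occurrence is swapped for 'X'.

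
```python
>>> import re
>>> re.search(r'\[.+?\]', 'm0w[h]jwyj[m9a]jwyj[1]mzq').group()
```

With the lazy modifier that quantifier settles for the fewest repetitions that let the rest of the pattern succeed (the atoms after it are unaffected and can still be greedy).
`re.search` scans for the first position where the pattern succeeds.
The match spans [3:6] → '[h]'.

'[h]'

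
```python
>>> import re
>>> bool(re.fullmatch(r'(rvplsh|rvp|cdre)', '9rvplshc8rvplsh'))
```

For `fullmatch`, every character of the input must be accounted for by the pattern.
Here the string isn't matched end-to-end, so the call returns None, and `bool(None)` is False.

False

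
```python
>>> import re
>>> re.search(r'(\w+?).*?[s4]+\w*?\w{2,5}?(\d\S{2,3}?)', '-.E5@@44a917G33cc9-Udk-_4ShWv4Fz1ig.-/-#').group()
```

'E5@@44a917G'

This matches one or more of a word character (lazy) (captured); then zero or more of any character (lazy), then one or more of one of [s4]; then zero or more of a word character (lazy), then 2 to 5 of a word character (lazy); then a digit, then 2 to 3 of a non-whitespace character (lazy) (captured).
The `?` after the quantifier makes it lazy — it takes as little as possible before letting the rest of the pattern try.
`search` walks the string left to right and returns the first match it finds.
The match spans [2:13] → 'E5@@44a917G'.
Captured: group 1 = 'E', group 2 = '17G'.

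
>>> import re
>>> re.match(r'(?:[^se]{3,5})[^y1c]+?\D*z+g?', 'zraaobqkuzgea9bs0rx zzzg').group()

'zraaobqkuzg'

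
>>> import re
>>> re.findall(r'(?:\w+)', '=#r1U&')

['r1U']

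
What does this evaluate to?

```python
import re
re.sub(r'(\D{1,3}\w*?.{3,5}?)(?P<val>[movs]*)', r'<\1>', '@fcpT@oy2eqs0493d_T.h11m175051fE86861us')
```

'<@fcpT@><y2eq>0493<d_T.h1>1<m175>051<fE868>61us'

Pattern: 1 to 3 of a non-digit, then zero or more of a word character (lazy), then 3 to 5 of any character (lazy) (captured); then zero or more of one of [movs] (captured as 'val').
The `?` after the quantifier makes it lazy — it takes as little as possible before letting the rest of the pattern try.
Matches: at [0:7] → '@fcpT@o'; at [7:12] → 'y2eqs'; at [16:22] → 'd_T.h1'; at [23:27] → 'm175'; at [30:35] → 'fE868'.
`\1` in the replacement pulls in group 1's text for each match.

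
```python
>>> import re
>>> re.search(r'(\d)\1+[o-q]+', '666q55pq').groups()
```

('6',)

`\1` is not a pattern — it's the concrete string captured by group 1, re-applied verbatim.
`search` walks the string left to right and returns the first match it finds.
The match spans [0:4] → '666q'.
Captured: group 1 = '6'.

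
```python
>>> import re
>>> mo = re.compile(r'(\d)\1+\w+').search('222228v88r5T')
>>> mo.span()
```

`\1` is not a pattern — it's the concrete string captured by group 1, re-applied verbatim.
`re.search` scans for the first position where the pattern succeeds.
The match spans [0:12] → '222228v88r5T'.
Captured: group 1 = '2'.

(0, 12)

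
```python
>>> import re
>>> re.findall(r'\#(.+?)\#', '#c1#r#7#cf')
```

['c1', '7']

The `?` after the quantifier makes it lazy — it takes as little as possible before letting the rest of the pattern try.
With a single group, `findall` returns only what that group captured — 2 items.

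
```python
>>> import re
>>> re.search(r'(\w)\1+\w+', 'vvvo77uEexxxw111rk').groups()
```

('v',)

After group 1 captures some text, `\1` only succeeds where that same text appears again.
`re.search` scans for the first position where the pattern succeeds.
The match spans [0:18] → 'vvvo77uEexxxw111rk'.
Captured: group 1 = 'v'.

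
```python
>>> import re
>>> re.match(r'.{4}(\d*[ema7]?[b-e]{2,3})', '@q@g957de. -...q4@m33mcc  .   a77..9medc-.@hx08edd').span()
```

With `match`, the pattern is implicitly anchored at the beginning.
The match spans [0:9] → '@q@g957de'.

(0, 9)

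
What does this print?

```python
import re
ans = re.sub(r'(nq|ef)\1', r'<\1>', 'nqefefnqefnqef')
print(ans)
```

A backreference is literal: `\1` must see the identical characters the first group matched.
Matches: at [2:6] → 'efef'.
Each match is replaced using the text its own group 1 captured.

nq<ef>nqefnqef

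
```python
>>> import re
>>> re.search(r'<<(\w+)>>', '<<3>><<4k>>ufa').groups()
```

Unlike `match`, `search` isn't anchored — it looks for the pattern anywhere in the string.
The match spans [0:5] → '<<3>>'.
Captured: group 1 = '3'.

('3',)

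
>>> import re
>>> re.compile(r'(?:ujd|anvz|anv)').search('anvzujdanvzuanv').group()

Branches in `(...|...)` are attempted left-to-right; the first branch that allows the whole pattern to succeed is taken.
Unlike `match`, `search` isn't anchored — it looks for the pattern anywhere in the string.
The match spans [0:4] → 'anvz'.

'anvz'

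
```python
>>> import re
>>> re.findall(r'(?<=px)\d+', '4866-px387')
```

The positive lookaround only admits positions where the adjacent text matches; those characters stay outside the span.
Walking the string: at [7:10] → '387'.
Since nothing is captured, `findall` lists the 1 matched substring directly.

['387']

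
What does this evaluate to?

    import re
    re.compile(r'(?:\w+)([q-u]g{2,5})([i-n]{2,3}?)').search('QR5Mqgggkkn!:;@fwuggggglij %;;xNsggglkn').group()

'QR5Mqgggkk'

This matches one or more of a word character (non-capturing group); then a character in [q-u], then 2 to 5 of a literal 'g' (captured); then 2 to 3 of a character in [i-n] (lazy) (captured).
With the lazy modifier that quantifier settles for the fewest repetitions that let the rest of the pattern succeed (the atoms after it are unaffected and can still be greedy).
`re.search` tries every starting position until one works.
The match spans [0:10] → 'QR5Mqgggkk'.
Captured: group 1 = 'qggg', group 2 = 'kk'.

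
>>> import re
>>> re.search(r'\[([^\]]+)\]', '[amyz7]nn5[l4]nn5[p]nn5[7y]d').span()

(0, 7)

`search` walks the string left to right and returns the first match it finds.
The match spans [0:7] → '[amyz7]'.
Captured: group 1 = 'amyz7'.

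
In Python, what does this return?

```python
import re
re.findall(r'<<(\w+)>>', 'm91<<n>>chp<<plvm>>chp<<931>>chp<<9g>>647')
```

['n', 'plvm', '931', '9g']

Scanning left to right: at [3:8] match '<<n>>', group 1 = 'n'; at [11:19] match '<<plvm>>', group 1 = 'plvm'; at [22:29] match '<<931>>', group 1 = '931'; at [32:38] match '<<9g>>', group 1 = '9g'.
With a single group, `findall` returns only what that group captured — 4 items.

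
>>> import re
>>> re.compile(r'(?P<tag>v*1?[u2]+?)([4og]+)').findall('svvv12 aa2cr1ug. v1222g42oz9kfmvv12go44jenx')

This matches zero or more of a literal 'v', then optionally a literal '1', then one or more of one of [u2] (lazy) (captured as 'tag'); then one or more of one of [4og] (captured).
Matches: at [12:15] match '1ug', groups = ('1u', 'g'); at [17:24] match 'v1222g4', groups = ('v1222', 'g4'); at [24:26] match '2o', groups = ('2', 'o'); at [31:39] match 'vv12go44', groups = ('vv12', 'go44').
With 2 capturing groups, `findall` returns a 2-tuple per match.

[('1u', 'g'), ('v1222', 'g4'), ('2', 'o'), ('vv12', 'go44')]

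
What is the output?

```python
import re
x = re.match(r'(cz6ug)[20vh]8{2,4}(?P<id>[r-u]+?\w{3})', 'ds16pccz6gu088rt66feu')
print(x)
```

None

With `match`, the pattern is implicitly anchored at the beginning.
Here the pattern fails at index 0, so the call returns None.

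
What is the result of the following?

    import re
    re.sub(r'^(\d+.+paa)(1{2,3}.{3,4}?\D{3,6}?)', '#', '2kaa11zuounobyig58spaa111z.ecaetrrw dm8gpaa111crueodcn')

'#cn'

Pattern: anchored at the start of the string; then one or more of a digit, then one or more of any character, then the literal 'paa' (captured); then 2 to 3 of the literal '1', then 3 to 4 of any character (lazy), then 3 to 6 of a non-digit (lazy) (captured).
Matches: at [0:52] → '2kaa11zuounobyig58spaa111z.ecaetrrw dm8gpaa111crueod'.
`sub` substitutes '#' at each match site.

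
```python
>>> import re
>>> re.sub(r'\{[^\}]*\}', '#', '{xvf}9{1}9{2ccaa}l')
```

'#9#9#l'

Every occurrence is swapped for '#'.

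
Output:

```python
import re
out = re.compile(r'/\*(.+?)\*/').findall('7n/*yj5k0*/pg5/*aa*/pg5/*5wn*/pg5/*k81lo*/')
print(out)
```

['yj5k0', 'aa', '5wn', 'k81lo']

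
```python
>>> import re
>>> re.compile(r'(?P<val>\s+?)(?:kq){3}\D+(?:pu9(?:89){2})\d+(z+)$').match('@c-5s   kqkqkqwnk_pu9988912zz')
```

`re.match` won't scan ahead — the pattern has to work from the very first character.
Here the string doesn't start with a match, so the call returns None.

None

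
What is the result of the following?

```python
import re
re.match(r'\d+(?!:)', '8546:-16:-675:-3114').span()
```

`re.match` won't scan ahead — the pattern has to work from the very first character.
The match spans [0:3] → '854'.

(0, 3)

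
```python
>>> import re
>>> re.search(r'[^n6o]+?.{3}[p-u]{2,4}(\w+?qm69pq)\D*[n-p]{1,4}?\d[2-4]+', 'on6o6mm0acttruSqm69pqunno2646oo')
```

None

This matches one or more of any character except [n6o] (lazy), then exactly 3 of any character, then 2 to 4 of a character in [p-u]; then one or more of a word character (lazy), then the literal 'qm6', then the literal '9pq' (captured); then zero or more of a non-digit, then 1 to 4 of a character in [n-p] (lazy), then a digit; then one or more of a character in [2-4].
Here the pattern never matches, so the call returns None.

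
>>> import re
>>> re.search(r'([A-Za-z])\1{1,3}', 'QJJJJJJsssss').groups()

After group 1 captures some text, `\1` only succeeds where that same text appears again.
`re.search` tries every starting position until one works.
The match spans [1:5] → 'JJJJ'.
Captured: group 1 = 'J'.

('J',)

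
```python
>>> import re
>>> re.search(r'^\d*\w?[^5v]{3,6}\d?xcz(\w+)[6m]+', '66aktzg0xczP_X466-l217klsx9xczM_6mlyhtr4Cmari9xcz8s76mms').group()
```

'66aktzg0xczP_X466'

Pattern: anchored at the start of the string; then zero or more of a digit, then optionally a word character, then 3 to 6 of any character except [5v]; then optionally a digit, then the literal 'xcz'; then one or more of a word character (captured); then one or more of one of [6m].
`search` walks the string left to right and returns the first match it finds.
The match spans [0:17] → '66aktzg0xczP_X466'.
Captured: group 1 = 'P_X46'.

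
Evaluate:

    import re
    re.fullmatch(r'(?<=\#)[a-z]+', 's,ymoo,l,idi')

None

`re.fullmatch` is like wrapping the pattern in `^…$` (in single-line mode).
Here the string isn't matched end-to-end, so the call returns None.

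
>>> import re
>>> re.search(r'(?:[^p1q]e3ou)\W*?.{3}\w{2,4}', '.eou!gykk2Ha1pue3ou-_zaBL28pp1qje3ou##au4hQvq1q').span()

The `?` after the quantifier makes it lazy — it takes as little as possible before letting the rest of the pattern try.
The match spans [14:26] → 'ue3ou-_zaBL2'.

(14, 26)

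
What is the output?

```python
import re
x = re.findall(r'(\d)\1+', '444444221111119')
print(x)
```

The backreference `\1` re-matches whatever the first group consumed, character for character.
Scanning left to right: at [0:6] match '444444', group 1 = '4'; at [6:8] match '22', group 1 = '2'; at [8:14] match '111111', group 1 = '1'.
`findall` collects group 1 from each match (3 total).

['4', '2', '1']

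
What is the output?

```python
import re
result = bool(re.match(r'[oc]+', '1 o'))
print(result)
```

Pattern: one or more of one of [oc].
`match` is anchored at position 0; if the pattern doesn't fit there, it returns None.
Here the string doesn't start with a match, so the call returns None, and `bool(None)` is False.

False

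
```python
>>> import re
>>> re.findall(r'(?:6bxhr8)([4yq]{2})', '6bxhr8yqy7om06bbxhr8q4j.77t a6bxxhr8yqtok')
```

['yq']

This matches the literal '6bx', then the literal 'hr8' (non-capturing group); then exactly 2 of one of [4yq] (captured).
Matches: at [0:8] match '6bxhr8yq', group 1 = 'yq'.
One capturing group, so `findall` returns just the captured substring from the one match — 1 in all.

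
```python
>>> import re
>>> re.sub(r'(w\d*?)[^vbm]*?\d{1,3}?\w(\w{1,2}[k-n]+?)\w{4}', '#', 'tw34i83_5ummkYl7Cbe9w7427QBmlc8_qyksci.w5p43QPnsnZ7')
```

Lazy quantifiers expand one character at a time until the remainder of the pattern can match.
Each match is replaced by '#'.

't#7Cbe9#qyksci.#'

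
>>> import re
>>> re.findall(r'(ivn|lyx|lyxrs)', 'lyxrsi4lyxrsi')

['lyx', 'lyx']

Branches in `(...|...)` are attempted left-to-right; the first branch that allows the whole pattern to succeed is taken.
With a single group, `findall` returns only what that group captured — 2 items.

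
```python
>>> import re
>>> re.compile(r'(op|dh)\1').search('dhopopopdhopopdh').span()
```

(2, 6)

`\1` has to match the exact text group 1 already captured.
The match spans [2:6] → 'opop'.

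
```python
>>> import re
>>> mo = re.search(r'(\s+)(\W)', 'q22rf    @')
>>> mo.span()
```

(5, 10)

Pattern: one or more of whitespace (captured); then a non-word character (captured).
`re.search` scans for the first position where the pattern succeeds.
The match spans [5:10] → '    @'.
Captured: group 1 = '    ', group 2 = '@'.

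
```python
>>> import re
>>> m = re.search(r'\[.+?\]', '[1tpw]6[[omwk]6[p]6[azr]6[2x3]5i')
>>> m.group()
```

`re.search` scans for the first position where the pattern succeeds.
The match spans [0:6] → '[1tpw]'.

'[1tpw]'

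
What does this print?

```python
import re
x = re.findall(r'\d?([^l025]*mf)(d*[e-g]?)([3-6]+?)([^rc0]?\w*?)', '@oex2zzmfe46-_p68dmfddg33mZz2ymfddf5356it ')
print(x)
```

The pattern matches optionally a digit; then zero or more of any character except [l025], then the literal 'mf' (captured); then zero or more of the literal 'd', then optionally a character in [e-g] (captured); then one or more of a character in [3-6] (lazy) (captured); then optionally any character except [rc0], then zero or more of a word character (lazy) (captured).
Matches: at [4:25] match '2zzmfe46-_p68dmfddg33', groups = ('zzmfe46-_p68dmf', 'ddg', '3', '3'); at [28:37] match '2ymfddf53', groups = ('ymf', 'ddf', '5', '3').
With 4 capturing groups, `findall` returns a 4-tuple per match.

[('zzmfe46-_p68dmf', 'ddg', '3', '3'), ('ymf', 'ddf', '5', '3')]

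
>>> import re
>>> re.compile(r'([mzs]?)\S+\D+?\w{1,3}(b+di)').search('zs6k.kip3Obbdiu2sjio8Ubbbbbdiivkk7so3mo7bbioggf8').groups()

('z', 'bdi')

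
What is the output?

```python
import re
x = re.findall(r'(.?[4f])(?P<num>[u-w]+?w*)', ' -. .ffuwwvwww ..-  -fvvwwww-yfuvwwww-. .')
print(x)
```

A non-greedy quantifier consumes as few characters as it can — just enough that the remainder of the pattern still matches from where it stops; whatever follows it matches normally.
`findall` packs the 2 group values into a tuple for every match.

[('ff', 'uww'), ('-f', 'v'), ('yf', 'u')]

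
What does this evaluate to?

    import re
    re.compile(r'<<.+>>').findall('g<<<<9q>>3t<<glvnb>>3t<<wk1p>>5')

['<<<<9q>>3t<<glvnb>>3t<<wk1p>>']

No capturing groups, so `findall` returns the 1 full match string.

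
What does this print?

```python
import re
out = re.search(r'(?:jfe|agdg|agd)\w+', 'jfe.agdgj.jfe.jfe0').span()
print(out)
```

`search` walks the string left to right and returns the first match it finds.
The match spans [4:9] → 'agdgj'.

(4, 9)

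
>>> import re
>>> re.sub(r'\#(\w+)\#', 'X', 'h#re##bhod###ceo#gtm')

'hXX#Xgtm'

Matches: at [1:5] → '#re#'; at [5:11] → '#bhod#'; at [12:17] → '#ceo#'.
`sub` substitutes 'X' at each match site.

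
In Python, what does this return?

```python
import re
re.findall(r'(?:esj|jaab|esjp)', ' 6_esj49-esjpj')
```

['esj', 'esj']

The regex engine tests alternatives in the order written; an earlier branch that matches wins even if a later one would match more.
With no groups in the pattern, `findall` gives back each whole match — 2 here.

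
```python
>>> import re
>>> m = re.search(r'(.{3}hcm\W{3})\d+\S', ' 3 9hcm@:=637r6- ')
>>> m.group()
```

'3 9hcm@:=637r'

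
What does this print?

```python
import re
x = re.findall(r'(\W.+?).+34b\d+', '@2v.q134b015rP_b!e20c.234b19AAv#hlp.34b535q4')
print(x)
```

This matches a non-word character, then one or more of any character (lazy) (captured); then one or more of any character, then the literal '34b'; then one or more of a digit.
`findall` collects group 1 from the one match (1 total).

['@2']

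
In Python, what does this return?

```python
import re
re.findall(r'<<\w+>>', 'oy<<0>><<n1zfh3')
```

Walking the string: at [2:7] → '<<0>>'.
With no groups in the pattern, `findall` gives back each whole match — 1 here.

['<<0>>']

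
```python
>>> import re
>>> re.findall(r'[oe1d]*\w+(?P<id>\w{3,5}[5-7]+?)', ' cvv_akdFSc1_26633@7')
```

['_266']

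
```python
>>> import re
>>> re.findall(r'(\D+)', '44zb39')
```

This matches one or more of a non-digit (captured).
Scanning left to right: at [2:4] match 'zb', group 1 = 'zb'.
Because there's exactly one group, `findall` drops the full match and keeps group 1 from the one hit.

['zb']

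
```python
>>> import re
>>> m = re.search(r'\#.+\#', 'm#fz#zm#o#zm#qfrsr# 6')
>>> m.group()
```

Unlike `match`, `search` isn't anchored — it looks for the pattern anywhere in the string.
The match spans [1:19] → '#fz#zm#o#zm#qfrsr#'.

'#fz#zm#o#zm#qfrsr#'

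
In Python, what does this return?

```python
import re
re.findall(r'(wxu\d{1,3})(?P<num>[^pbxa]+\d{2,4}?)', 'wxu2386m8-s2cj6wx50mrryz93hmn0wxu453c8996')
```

[('wxu2', '386'), ('wxu453', 'c8996')]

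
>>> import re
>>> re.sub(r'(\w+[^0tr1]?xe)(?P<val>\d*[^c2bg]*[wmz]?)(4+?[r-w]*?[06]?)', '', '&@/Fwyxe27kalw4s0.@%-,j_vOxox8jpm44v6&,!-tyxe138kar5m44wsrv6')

'&@/wsrv6'

This matches one or more of a word character, then optionally any character except [0tr1], then the literal 'xe' (captured); then zero or more of a digit, then zero or more of any character except [c2bg], then optionally one of [wmz] (captured as 'val'); then one or more of the literal '4' (lazy), then zero or more of a character in [r-w] (lazy), then optionally one of [06] (captured).
Because the quantifier is non-greedy, it stops expanding at the earliest point where the rest of the pattern can succeed.
Matches: at [3:55] → 'Fwyxe27kalw4s0.@%-,j_vOxox8jpm44v6&,!-tyxe138kar5m44'.
Each match is replaced by ''.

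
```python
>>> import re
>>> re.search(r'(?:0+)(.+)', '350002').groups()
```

The match spans [2:6] → '0002'.
Captured: group 1 = '2'.

('2',)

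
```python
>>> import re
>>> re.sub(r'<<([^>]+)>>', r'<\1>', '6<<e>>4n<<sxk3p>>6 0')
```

'6<e>4n<sxk3p>6 0'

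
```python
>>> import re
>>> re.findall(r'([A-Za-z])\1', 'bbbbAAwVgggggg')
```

A backreference is literal: `\1` must see the identical characters the first group matched.
Scanning left to right: at [0:2] match 'bb', group 1 = 'b'; at [2:4] match 'bb', group 1 = 'b'; at [4:6] match 'AA', group 1 = 'A'; at [8:10] match 'gg', group 1 = 'g'; at [10:12] match 'gg', group 1 = 'g'; ….
One capturing group, so `findall` returns just the captured substring from each match — 6 in all.

['b', 'b', 'A', 'g', 'g', 'g']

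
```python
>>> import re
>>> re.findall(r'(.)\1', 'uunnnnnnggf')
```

`\1` is not a pattern — it's the concrete string captured by group 1, re-applied verbatim.
`findall` collects group 1 from each match (5 total).

['u', 'n', 'n', 'n', 'g']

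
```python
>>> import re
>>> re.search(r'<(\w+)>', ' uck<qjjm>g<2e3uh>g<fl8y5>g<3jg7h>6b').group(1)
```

'qjjm'

The match spans [4:10] → '<qjjm>'.
Captured: group 1 = 'qjjm'.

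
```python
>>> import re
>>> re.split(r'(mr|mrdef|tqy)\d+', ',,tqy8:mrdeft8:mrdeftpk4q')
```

`re.split` interleaves the captured-group text with the surrounding fragments.

[',,', 'tqy', ':mrdeft8:mrdeftpk4q']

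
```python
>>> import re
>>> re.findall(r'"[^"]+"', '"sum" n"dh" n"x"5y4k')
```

['"sum"', '"dh"', '"x"']

Scanning left to right: at [0:5] → '"sum"'; at [7:11] → '"dh"'; at [13:16] → '"x"'.
With no groups in the pattern, `findall` gives back each whole match — 3 here.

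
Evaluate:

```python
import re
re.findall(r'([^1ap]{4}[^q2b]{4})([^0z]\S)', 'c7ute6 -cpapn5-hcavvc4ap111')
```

[('c7ute6 -', 'cp'), ('n5-hcavv', 'c4')]

Pattern: exactly 4 of any character except [1ap], then exactly 4 of any character except [q2b] (captured); then any character except [0z], then a non-whitespace character (captured).
Scanning left to right: at [0:10] match 'c7ute6 -cp', groups = ('c7ute6 -', 'cp'); at [12:22] match 'n5-hcavvc4', groups = ('n5-hcavv', 'c4').
2 groups means each result is a tuple of 2 captured strings — 2 here.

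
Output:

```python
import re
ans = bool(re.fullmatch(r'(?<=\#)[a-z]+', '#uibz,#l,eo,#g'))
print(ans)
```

False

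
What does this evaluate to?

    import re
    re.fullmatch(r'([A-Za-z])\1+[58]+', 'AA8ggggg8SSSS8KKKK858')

None

The backreference `\1` re-matches whatever the first group consumed, character for character.
`fullmatch` succeeds only if the pattern covers the string from start to end.
Here the pattern can't cover the whole string, so the call returns None.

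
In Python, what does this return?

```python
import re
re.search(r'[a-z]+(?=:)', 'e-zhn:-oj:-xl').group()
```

'zhn'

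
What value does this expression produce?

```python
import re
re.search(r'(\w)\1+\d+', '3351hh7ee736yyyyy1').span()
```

(0, 4)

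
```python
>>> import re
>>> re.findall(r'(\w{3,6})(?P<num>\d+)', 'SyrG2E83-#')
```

[('SyrG2E', '83')]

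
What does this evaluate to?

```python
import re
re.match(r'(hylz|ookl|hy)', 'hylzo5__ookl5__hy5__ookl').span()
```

(0, 4)

Alternation tries branches left to right and keeps the first one that lets the overall match succeed at that position.
With `match`, the pattern is implicitly anchored at the beginning.
The match spans [0:4] → 'hylz'.
Captured: group 1 = 'hylz'.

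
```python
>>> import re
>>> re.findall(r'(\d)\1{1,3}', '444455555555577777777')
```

['4', '5', '5', '7', '7']

A backreference is literal: `\1` must see the identical characters the first group matched.
`findall` collects group 1 from each match (5 total).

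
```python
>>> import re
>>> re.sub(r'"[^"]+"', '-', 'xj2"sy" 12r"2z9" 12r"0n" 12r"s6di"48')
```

'xj2- 12r- 12r- 12r-48'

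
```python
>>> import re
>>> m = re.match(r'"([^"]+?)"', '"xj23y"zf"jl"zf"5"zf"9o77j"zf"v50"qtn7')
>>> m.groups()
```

('xj23y',)

`re.match` won't scan ahead — the pattern has to work from the very first character.
The match spans [0:7] → '"xj23y"'.
Captured: group 1 = 'xj23y'.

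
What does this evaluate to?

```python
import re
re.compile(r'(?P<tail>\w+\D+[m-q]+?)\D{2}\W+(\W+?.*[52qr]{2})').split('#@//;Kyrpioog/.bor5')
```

Pattern: one or more of a word character, then one or more of a non-digit, then one or more of a character in [m-q] (lazy) (captured as 'tail'); then exactly 2 of a non-digit, then one or more of a non-word character; then one or more of a non-word character (lazy), then zero or more of any character, then exactly 2 of one of [52qr] (captured).
Matches to split on: at [5:19] → 'Kyrpioog/.bor5'.
The group in the pattern means `split` returns the separators' captures alongside the pieces.

['#@//;', 'Kyrpio', '.bor5', '']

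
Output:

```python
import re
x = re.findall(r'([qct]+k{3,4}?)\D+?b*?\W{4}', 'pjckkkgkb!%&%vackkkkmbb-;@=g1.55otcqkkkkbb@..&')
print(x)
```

The pattern matches one or more of one of [qct], then 3 to 4 of the literal 'k' (lazy) (captured); then one or more of a non-digit (lazy), then zero or more of the literal 'b' (lazy), then exactly 4 of a non-word character.
Scanning left to right: at [2:13] match 'ckkkgkb!%&%', group 1 = 'ckkk'; at [15:27] match 'ckkkkmbb-;@=', group 1 = 'ckkk'; at [33:46] match 'tcqkkkkbb@..&', group 1 = 'tcqkkk'.
Because there's exactly one group, `findall` drops the full match and keeps group 1 from each hit.

['ckkk', 'ckkk', 'tcqkkk']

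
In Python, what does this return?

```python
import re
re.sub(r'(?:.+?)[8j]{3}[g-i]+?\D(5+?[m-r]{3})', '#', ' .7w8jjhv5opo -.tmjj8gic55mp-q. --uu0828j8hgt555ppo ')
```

'## '

The pattern matches one or more of any character (lazy) (non-capturing group); then exactly 3 of one of [8j], then one or more of a character in [g-i] (lazy), then a non-digit; then one or more of a literal '5' (lazy), then exactly 3 of a character in [m-r] (captured).
Each match is replaced by '#'.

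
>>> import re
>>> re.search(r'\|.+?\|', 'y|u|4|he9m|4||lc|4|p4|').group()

'|u|'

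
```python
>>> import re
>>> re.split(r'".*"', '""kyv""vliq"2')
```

['', '2']

`split` removes every match and returns the 2 fragments in between.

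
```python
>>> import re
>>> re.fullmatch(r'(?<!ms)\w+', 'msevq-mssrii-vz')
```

`re.fullmatch` is like wrapping the pattern in `^…$` (in single-line mode).
Here the pattern can't cover the whole string, so the call returns None.

None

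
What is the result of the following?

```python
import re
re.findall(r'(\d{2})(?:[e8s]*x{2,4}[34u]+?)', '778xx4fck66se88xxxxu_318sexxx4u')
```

['77', '66', '31']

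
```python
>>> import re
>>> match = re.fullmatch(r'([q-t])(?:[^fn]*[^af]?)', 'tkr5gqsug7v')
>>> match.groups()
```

('t',)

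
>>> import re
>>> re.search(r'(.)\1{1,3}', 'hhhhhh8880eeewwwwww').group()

The backreference `\1` re-matches whatever the first group consumed, character for character.
`search` walks the string left to right and returns the first match it finds.
The match spans [0:4] → 'hhhh'.
Captured: group 1 = 'h'.

'hhhh'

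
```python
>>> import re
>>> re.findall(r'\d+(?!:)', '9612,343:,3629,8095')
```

['9612', '34', '3629', '8095']

The negative lookaround is zero-width — it rules out positions where the adjacent text would match, without consuming anything.
Matches: at [0:4] → '9612'; at [5:7] → '34'; at [10:14] → '3629'; at [15:19] → '8095'.
No capturing groups, so `findall` returns the 4 full match strings.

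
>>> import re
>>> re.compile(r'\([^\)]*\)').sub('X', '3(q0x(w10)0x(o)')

Every occurrence is swapped for 'X'.

'3X0xX'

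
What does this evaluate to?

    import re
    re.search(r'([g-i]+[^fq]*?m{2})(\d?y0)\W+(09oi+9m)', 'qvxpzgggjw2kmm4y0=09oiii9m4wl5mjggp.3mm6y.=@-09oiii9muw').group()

The match spans [5:26] → 'gggjw2kmm4y0=09oiii9m'.

'gggjw2kmm4y0=09oiii9m'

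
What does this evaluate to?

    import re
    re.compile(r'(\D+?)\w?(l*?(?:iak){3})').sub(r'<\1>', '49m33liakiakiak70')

Pattern: one or more of a non-digit (lazy) (captured); then optionally a word character; then zero or more of a literal 'l' (lazy), then the literal 'iak' repeated 3 times (captured).
Matches: at [5:15] → 'liakiakiak'.
The replacement refers to a captured group, so each match is rewritten using its own captured text.

'49m33<l>70'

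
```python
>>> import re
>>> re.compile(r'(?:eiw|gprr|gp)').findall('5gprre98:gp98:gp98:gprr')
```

['gprr', 'gp', 'gp', 'gprr']

Alternation isn't longest-match — the leftmost alternative that fits at this position is chosen.
Walking the string: at [1:5] → 'gprr'; at [9:11] → 'gp'; at [14:16] → 'gp'; at [19:23] → 'gprr'.
With no groups in the pattern, `findall` gives back each whole match — 4 here.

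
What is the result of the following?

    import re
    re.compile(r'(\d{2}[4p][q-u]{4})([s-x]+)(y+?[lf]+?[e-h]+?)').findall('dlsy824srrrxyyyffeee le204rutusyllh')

[('824srrr', 'x', 'yyyff'), ('204rutu', 's', 'yllh')]

This matches exactly 2 of a digit, then one of [4p], then exactly 4 of a character in [q-u] (captured); then one or more of a character in [s-x] (captured); then one or more of the literal 'y' (lazy), then one or more of one of [lf] (lazy), then one or more of a character in [e-h] (lazy) (captured).
With the lazy modifier that quantifier settles for the fewest repetitions that let the rest of the pattern succeed (the atoms after it are unaffected and can still be greedy).
Walking the string: at [4:17] match '824srrrxyyyff', groups = ('824srrr', 'x', 'yyyff'); at [23:35] match '204rutusyllh', groups = ('204rutu', 's', 'yllh').
With 3 capturing groups, `findall` returns a 3-tuple per match.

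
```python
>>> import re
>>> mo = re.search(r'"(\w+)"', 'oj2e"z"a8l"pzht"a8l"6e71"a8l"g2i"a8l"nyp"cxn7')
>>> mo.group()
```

Unlike `match`, `search` isn't anchored — it looks for the pattern anywhere in the string.
The match spans [4:7] → '"z"'.
Captured: group 1 = 'z'.

'"z"'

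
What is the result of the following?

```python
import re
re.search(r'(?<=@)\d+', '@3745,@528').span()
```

(1, 5)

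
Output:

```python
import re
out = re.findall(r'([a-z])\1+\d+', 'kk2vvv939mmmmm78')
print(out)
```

['k', 'v', 'm']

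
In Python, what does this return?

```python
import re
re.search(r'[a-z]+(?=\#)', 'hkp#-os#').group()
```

The `(?=…)`/`(?<=…)` assertion just peeks at neighbouring text; it doesn't advance the match position.
`search` walks the string left to right and returns the first match it finds.
The match spans [0:3] → 'hkp'.

'hkp'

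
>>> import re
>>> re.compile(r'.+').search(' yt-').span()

This matches one or more of any character.
`re.search` tries every starting position until one works.
The match spans [0:4] → ' yt-'.

(0, 4)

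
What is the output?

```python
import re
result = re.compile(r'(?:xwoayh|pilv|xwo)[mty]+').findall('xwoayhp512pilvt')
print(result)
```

Walking the string: at [10:15] → 'pilvt'.
Since nothing is captured, `findall` lists the 1 matched substring directly.

['pilvt']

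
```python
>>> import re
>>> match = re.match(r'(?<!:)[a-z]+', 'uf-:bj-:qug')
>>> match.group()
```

With `match`, the pattern is implicitly anchored at the beginning.
The match spans [0:2] → 'uf'.

'uf'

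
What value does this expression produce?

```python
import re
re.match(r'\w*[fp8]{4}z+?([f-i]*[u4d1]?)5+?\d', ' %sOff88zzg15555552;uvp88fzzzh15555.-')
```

None

This matches zero or more of a word character, then exactly 4 of one of [fp8], then one or more of the literal 'z' (lazy); then zero or more of a character in [f-i], then optionally one of [u4d1] (captured); then one or more of the literal '5' (lazy), then a digit.
`match` is anchored at position 0; if the pattern doesn't fit there, it returns None.
Here the string doesn't start with a match, so the call returns None.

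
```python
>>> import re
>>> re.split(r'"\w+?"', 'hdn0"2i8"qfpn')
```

['hdn0', 'qfpn']

Each match becomes a cut point; 2 segments remain.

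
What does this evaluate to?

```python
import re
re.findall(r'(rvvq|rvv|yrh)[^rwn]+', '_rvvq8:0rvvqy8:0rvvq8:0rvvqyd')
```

The regex engine tests alternatives in the order written; an earlier branch that matches wins even if a later one would match more.
With a single group, `findall` returns only what that group captured — 4 items.

['rvvq', 'rvvq', 'rvvq', 'rvvq']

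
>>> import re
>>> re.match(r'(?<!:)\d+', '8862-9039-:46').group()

'8862'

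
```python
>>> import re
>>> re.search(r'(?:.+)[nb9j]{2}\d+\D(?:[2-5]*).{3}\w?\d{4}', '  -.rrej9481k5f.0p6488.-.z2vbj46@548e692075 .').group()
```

'  -.rrej9481k5f.0p6488.-.z2vbj46@548e692075'

The match spans [0:43] → '  -.rrej9481k5f.0p6488.-.z2vbj46@548e692075'.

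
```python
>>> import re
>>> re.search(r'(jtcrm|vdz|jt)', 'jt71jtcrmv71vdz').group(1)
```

'jt'

`search` walks the string left to right and returns the first match it finds.
The match spans [0:2] → 'jt'.
Captured: group 1 = 'jt'.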